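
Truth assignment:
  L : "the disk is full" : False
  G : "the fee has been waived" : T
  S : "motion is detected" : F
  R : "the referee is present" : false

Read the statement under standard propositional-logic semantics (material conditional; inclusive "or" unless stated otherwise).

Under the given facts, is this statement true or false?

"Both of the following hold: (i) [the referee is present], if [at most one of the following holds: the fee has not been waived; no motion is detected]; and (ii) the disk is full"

Parsed as ((~G nand ~S) -> R) & L

~G = ~T = F
~S = ~F = T
~G nand ~S = F nand T = T
(~G nand ~S) -> R = T -> F = F
((~G nand ~S) -> R) & L = F & F = F

The statement is false.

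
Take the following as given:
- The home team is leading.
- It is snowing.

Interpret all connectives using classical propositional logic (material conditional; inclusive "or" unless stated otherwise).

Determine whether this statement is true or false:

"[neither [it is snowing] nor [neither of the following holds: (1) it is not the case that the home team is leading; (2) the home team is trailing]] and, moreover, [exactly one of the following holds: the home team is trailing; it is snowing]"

false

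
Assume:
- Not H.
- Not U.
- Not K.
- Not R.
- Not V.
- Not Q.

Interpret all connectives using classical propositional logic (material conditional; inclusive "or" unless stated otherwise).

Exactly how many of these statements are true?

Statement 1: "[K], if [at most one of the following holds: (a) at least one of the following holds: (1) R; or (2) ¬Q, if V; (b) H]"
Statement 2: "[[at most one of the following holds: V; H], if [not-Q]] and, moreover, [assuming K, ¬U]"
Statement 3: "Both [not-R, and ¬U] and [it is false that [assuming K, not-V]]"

1

Statement 1: In symbols: ((R | (V -> ~Q)) nand H) -> K

~Q = ~F = T
V -> ~Q = F -> T = T
R | (V -> ~Q) = F | T = T
(R | (V -> ~Q)) nand H = T nand F = T
((R | (V -> ~Q)) nand H) -> K = T -> F = F
So Statement 1 is false.

Statement 2: Formalization: (~Q -> (V nand H)) & (K -> ~U)

~Q = ~F = T
V nand H = F nand F = T
~Q -> (V nand H) = T -> T = T
~U = ~F = T
K -> ~U = F -> T = T
(~Q -> (V nand H)) & (K -> ~U) = T & T = T
Hence Statement 2 is true.

Statement 3: Parsed as (~R & ~U) & ~(K -> ~V)

~R = ~F = T
~U = ~F = T
~R & ~U = T & T = T
~V = ~F = T
K -> ~V = F -> T = T
~(K -> ~V) = ~T = F
(~R & ~U) & ~(K -> ~V) = T & F = F
Thus Statement 3 is false.

Count: 1.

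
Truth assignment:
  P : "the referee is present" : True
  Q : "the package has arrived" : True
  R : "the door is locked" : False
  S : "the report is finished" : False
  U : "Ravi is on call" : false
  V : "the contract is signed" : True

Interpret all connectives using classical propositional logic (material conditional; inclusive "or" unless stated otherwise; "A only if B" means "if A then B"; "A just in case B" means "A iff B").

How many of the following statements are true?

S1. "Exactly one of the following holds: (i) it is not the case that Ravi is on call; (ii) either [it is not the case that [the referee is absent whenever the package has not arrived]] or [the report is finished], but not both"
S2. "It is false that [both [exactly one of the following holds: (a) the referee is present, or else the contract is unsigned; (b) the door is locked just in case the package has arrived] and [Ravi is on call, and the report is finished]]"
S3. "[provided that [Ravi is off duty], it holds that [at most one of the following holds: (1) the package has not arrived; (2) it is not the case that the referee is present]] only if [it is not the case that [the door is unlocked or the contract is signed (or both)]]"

2

S1: Formalization: ~U xor (~(~Q -> ~P) xor S)

~U = ~F = T
~Q = ~T = F
~P = ~T = F
~Q -> ~P = F -> F = T
~(~Q -> ~P) = ~T = F
~(~Q -> ~P) xor S = F xor F = F
~U xor (~(~Q -> ~P) xor S) = T xor F = T
Thus S1 is true.

S2: Parsed as ~(((P | ~V) xor (R <-> Q)) & (U & S))

~V = ~T = F
P | ~V = T | F = T
R <-> Q = F <-> T = F
(P | ~V) xor (R <-> Q) = T xor F = T
U & S = F & F = F
((P | ~V) xor (R <-> Q)) & (U & S) = T & F = F
~(((P | ~V) xor (R <-> Q)) & (U & S)) = ~F = T
Thus S2 is true.

S3: Parsed as (~U -> (~Q nand ~P)) -> ~(~R | V)

~U = ~F = T
~Q = ~T = F
~P = ~T = F
~Q nand ~P = F nand F = T
~U -> (~Q nand ~P) = T -> T = T
~R = ~F = T
~R | V = T | T = T
~(~R | V) = ~T = F
(~U -> (~Q nand ~P)) -> ~(~R | V) = T -> F = F
So S3 is false.

True statements: 2.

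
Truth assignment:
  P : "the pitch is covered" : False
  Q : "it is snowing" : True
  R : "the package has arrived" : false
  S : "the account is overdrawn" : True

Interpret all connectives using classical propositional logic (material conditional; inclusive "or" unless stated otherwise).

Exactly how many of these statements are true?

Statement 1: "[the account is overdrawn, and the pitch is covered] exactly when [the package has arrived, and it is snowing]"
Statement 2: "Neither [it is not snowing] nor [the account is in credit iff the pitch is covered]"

1

Statement 1: Parsed as (S ∧ P) ↔ (R ∧ Q)

S ∧ P = T ∧ F = F
R ∧ Q = F ∧ T = F
(S ∧ P) ↔ (R ∧ Q) = F ↔ F = T
So Statement 1 is true.

Statement 2: Formalization: ¬Q ↓ (¬S ↔ P)

¬Q = ¬T = F
¬S = ¬T = F
¬S ↔ P = F ↔ F = T
¬Q ↓ (¬S ↔ P) = F ↓ T = F
Hence Statement 2 is false.

1 of the 2 statements is true (Statement 1).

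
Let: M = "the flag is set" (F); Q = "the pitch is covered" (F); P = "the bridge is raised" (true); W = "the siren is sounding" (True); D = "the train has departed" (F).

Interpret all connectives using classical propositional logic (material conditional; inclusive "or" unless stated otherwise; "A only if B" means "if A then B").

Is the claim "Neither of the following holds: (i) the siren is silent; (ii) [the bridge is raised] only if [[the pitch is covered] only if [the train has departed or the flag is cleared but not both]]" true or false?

Parsed as ~W nor (P -> (Q -> (D xor ~M)))

~W = ~T = F
~M = ~F = T
D xor ~M = F xor T = T
Q -> (D xor ~M) = F -> T = T
P -> (Q -> (D xor ~M)) = T -> T = T
~W nor (P -> (Q -> (D xor ~M))) = F nor T = F

False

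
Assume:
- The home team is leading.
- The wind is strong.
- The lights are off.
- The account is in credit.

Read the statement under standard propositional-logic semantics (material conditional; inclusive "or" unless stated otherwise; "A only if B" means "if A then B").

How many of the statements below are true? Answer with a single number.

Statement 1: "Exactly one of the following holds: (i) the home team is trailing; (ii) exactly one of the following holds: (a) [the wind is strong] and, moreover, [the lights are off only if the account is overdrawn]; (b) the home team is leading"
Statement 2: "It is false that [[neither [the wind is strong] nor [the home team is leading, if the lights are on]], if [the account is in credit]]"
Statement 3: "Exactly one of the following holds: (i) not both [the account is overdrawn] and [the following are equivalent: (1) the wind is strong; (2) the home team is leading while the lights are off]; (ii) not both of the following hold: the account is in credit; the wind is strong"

3

Let Q = "the home team is leading" (T), G = "the wind is strong" (T), P = "the lights are on" (F), R = "the account is overdrawn" (F).

Statement 1: Formalization: ¬Q ⊕ ((G ∧ (¬P → R)) ⊕ Q)

¬Q = ¬T = F
¬P = ¬F = T
¬P → R = T → F = F
G ∧ (¬P → R) = T ∧ F = F
(G ∧ (¬P → R)) ⊕ Q = F ⊕ T = T
¬Q ⊕ ((G ∧ (¬P → R)) ⊕ Q) = F ⊕ T = T
Hence Statement 1 is true.

Statement 2: Formalization: ¬(¬R → (G ↓ (P → Q)))

¬R = ¬F = T
P → Q = F → T = T
G ↓ (P → Q) = T ↓ T = F
¬R → (G ↓ (P → Q)) = T → F = F
¬(¬R → (G ↓ (P → Q))) = ¬F = T
Thus Statement 2 is true.

Statement 3: Parsed as (R ↑ (G ↔ (Q ∧ ¬P))) ⊕ (¬R ↑ G)

¬P = ¬F = T
Q ∧ ¬P = T ∧ T = T
G ↔ (Q ∧ ¬P) = T ↔ T = T
R ↑ (G ↔ (Q ∧ ¬P)) = F ↑ T = T
¬R = ¬F = T
¬R ↑ G = T ↑ T = F
(R ↑ (G ↔ (Q ∧ ¬P))) ⊕ (¬R ↑ G) = T ⊕ F = T
Thus Statement 3 is true.

Count: 3.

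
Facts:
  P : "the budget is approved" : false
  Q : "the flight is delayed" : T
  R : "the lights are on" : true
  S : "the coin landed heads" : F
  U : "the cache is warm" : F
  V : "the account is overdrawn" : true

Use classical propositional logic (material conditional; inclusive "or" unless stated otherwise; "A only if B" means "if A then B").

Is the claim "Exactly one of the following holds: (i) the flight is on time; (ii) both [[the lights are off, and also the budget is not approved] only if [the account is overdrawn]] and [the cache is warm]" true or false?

The statement is false.

Formalization: not Q xor (((not R and not P) -> V) and U)

not Q = not True = False
not R = not True = False
not P = not False = True
not R and not P = False and True = False
(not R and not P) -> V = False -> True = True
((not R and not P) -> V) and U = True and False = False
not Q xor (((not R and not P) -> V) and U) = False xor False = False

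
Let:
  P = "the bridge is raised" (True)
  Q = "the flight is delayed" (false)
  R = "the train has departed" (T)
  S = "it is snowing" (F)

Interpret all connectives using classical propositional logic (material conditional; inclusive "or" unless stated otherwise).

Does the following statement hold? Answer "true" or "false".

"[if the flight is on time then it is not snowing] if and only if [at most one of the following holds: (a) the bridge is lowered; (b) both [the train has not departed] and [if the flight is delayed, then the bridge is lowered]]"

True.

Formalization: (~Q -> ~S) <-> (~P nand (~R & (Q -> ~P)))

~Q = ~F = T
~S = ~F = T
~Q -> ~S = T -> T = T
~P = ~T = F
~R = ~T = F
~P = ~T = F
Q -> ~P = F -> F = T
~R & (Q -> ~P) = F & T = F
~P nand (~R & (Q -> ~P)) = F nand F = T
(~Q -> ~S) <-> (~P nand (~R & (Q -> ~P))) = T <-> T = T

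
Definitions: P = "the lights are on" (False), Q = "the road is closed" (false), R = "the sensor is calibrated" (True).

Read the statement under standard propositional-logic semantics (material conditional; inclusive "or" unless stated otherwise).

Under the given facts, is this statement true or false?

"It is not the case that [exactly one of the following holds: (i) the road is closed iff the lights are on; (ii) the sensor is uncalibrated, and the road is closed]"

In symbols: not ((Q iff P) xor (not R and Q))

Q iff P = False iff False = True
not R = not True = False
not R and Q = False and False = False
(Q iff P) xor (not R and Q) = True xor False = True
not ((Q iff P) xor (not R and Q)) = not True = False

False.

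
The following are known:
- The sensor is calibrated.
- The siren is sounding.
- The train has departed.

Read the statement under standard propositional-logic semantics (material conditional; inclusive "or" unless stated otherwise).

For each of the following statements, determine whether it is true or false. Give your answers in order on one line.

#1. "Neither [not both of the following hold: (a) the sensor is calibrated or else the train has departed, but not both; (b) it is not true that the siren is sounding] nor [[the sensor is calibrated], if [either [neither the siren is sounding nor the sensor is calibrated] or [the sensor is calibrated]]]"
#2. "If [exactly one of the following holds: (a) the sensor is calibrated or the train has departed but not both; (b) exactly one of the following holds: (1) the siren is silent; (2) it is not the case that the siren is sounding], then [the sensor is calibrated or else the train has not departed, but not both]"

#1 false / #2 true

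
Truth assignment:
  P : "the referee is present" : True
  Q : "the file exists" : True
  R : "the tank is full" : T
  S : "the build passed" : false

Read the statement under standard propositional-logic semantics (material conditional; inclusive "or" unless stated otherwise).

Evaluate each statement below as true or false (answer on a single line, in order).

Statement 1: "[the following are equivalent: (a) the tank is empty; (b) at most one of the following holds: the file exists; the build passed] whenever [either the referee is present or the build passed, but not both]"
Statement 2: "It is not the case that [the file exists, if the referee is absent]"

Statement 1 false; Statement 2 false

Statement 1: Formalization: (P xor S) -> (~R <-> (Q nand S))

P xor S = T xor F = T
~R = ~T = F
Q nand S = T nand F = T
~R <-> (Q nand S) = F <-> T = F
(P xor S) -> (~R <-> (Q nand S)) = T -> F = F
Hence Statement 1 is false.

Statement 2: Formalization: ~(~P -> Q)

~P = ~T = F
~P -> Q = F -> T = T
~(~P -> Q) = ~T = F
So Statement 2 is false.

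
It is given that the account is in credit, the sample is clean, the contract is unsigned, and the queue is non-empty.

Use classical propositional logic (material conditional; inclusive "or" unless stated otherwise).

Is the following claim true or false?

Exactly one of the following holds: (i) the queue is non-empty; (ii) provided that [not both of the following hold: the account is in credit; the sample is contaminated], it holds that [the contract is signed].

Let G = "the queue is empty" (F), U = "the account is overdrawn" (F), S = "the sample is contaminated" (F), K = "the contract is signed" (F).
In symbols: ~G xor ((~U nand S) -> K)

~G = ~F = T
~U = ~F = T
~U nand S = T nand F = T
(~U nand S) -> K = T -> F = F
~G xor ((~U nand S) -> K) = T xor F = T

true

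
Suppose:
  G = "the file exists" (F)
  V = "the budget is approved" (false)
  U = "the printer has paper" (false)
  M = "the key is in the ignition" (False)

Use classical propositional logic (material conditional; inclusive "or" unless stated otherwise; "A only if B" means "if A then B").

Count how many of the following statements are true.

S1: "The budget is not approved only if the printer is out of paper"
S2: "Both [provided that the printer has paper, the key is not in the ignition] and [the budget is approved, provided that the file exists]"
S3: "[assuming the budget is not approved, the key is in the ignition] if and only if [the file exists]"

3

S1: In symbols: ¬V → ¬U

¬V = ¬F = T
¬U = ¬F = T
¬V → ¬U = T → T = T
Hence S1 is true.

S2: Parsed as (U → ¬M) ∧ (G → V)

¬M = ¬F = T
U → ¬M = F → T = T
G → V = F → F = T
(U → ¬M) ∧ (G → V) = T ∧ T = T
So S2 is true.

S3: Formalization: (¬V → M) ↔ G

¬V = ¬F = T
¬V → M = T → F = F
(¬V → M) ↔ G = F ↔ F = T
Thus S3 is true.

3 of the 3 statements are true (S1, S2, S3).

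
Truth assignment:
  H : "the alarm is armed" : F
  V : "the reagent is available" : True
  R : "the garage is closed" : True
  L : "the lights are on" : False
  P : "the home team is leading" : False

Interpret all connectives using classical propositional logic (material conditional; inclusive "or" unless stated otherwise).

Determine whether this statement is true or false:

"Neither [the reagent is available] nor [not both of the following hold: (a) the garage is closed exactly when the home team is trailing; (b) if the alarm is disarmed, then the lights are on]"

This is V nor ((R iff not P) nand (not H -> L)).

not P = not False = True
R iff not P = True iff True = True
not H = not False = True
not H -> L = True -> False = False
(R iff not P) nand (not H -> L) = True nand False = True
V nor ((R iff not P) nand (not H -> L)) = True nor True = False

The statement is false.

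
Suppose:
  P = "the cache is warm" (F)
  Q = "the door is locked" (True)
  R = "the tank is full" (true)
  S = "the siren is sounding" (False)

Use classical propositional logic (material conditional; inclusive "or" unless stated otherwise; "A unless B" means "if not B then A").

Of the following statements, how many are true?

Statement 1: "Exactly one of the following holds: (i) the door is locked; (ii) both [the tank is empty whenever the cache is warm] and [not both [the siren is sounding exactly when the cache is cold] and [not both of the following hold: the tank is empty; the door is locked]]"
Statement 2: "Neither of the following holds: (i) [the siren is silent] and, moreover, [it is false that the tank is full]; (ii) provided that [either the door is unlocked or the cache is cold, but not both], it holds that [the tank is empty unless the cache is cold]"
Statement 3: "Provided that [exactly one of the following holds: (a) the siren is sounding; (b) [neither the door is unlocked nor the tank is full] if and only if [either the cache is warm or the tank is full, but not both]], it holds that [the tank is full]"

1

Statement 1: This is Q xor ((P -> not R) and ((S iff not P) nand (not R nand Q))).

not R = not True = False
P -> not R = False -> False = True
not P = not False = True
S iff not P = False iff True = False
not R = not True = False
not R nand Q = False nand True = True
(S iff not P) nand (not R nand Q) = False nand True = True
(P -> not R) and ((S iff not P) nand (not R nand Q)) = True and True = True
Q xor ((P -> not R) and ((S iff not P) nand (not R nand Q))) = True xor True = False
Hence Statement 1 is false.

Statement 2: Formalization: (not S and not R) nor ((not Q xor not P) -> (not R or not P))

not S = not False = True
not R = not True = False
not S and not R = True and False = False
not Q = not True = False
not P = not False = True
not Q xor not P = False xor True = True
not R = not True = False
not P = not False = True
not R or not P = False or True = True
(not Q xor not P) -> (not R or not P) = True -> True = True
(not S and not R) nor ((not Q xor not P) -> (not R or not P)) = False nor True = False
Thus Statement 2 is false.

Statement 3: This is (S xor ((not Q nor R) iff (P xor R))) -> R.

not Q = not True = False
not Q nor R = False nor True = False
P xor R = False xor True = True
(not Q nor R) iff (P xor R) = False iff True = False
S xor ((not Q nor R) iff (P xor R)) = False xor False = False
(S xor ((not Q nor R) iff (P xor R))) -> R = False -> True = True
Hence Statement 3 is true.

True statements: 1.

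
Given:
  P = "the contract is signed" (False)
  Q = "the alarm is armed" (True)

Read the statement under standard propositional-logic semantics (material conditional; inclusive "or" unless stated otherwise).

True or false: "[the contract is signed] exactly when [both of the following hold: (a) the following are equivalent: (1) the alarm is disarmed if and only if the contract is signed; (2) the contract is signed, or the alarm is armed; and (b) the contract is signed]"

In symbols: P iff (((not Q iff P) iff (P or Q)) and P)

not Q = not True = False
not Q iff P = False iff False = True
P or Q = False or True = True
(not Q iff P) iff (P or Q) = True iff True = True
((not Q iff P) iff (P or Q)) and P = True and False = False
P iff (((not Q iff P) iff (P or Q)) and P) = False iff False = True

true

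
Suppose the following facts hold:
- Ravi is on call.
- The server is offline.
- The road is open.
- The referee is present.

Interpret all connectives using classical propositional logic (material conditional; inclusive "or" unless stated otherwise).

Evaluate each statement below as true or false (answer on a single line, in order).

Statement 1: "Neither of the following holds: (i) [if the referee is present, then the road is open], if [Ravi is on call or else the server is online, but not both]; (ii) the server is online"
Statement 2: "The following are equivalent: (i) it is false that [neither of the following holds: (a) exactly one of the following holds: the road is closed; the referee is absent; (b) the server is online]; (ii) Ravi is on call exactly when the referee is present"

Let W = "Ravi is on call" (T), H = "the server is online" (F), P = "the referee is present" (T), G = "the road is closed" (F).

Statement 1: Parsed as ((W ⊕ H) → (P → ¬G)) ↓ H

W ⊕ H = T ⊕ F = T
¬G = ¬F = T
P → ¬G = T → T = T
(W ⊕ H) → (P → ¬G) = T → T = T
((W ⊕ H) → (P → ¬G)) ↓ H = T ↓ F = F
So Statement 1 is false.

Statement 2: Formalization: ¬((G ⊕ ¬P) ↓ H) ↔ (W ↔ P)

¬P = ¬T = F
G ⊕ ¬P = F ⊕ F = F
(G ⊕ ¬P) ↓ H = F ↓ F = T
¬((G ⊕ ¬P) ↓ H) = ¬T = F
W ↔ P = T ↔ T = T
¬((G ⊕ ¬P) ↓ H) ↔ (W ↔ P) = F ↔ T = F
Thus Statement 2 is false.

Statement 1 F / Statement 2 F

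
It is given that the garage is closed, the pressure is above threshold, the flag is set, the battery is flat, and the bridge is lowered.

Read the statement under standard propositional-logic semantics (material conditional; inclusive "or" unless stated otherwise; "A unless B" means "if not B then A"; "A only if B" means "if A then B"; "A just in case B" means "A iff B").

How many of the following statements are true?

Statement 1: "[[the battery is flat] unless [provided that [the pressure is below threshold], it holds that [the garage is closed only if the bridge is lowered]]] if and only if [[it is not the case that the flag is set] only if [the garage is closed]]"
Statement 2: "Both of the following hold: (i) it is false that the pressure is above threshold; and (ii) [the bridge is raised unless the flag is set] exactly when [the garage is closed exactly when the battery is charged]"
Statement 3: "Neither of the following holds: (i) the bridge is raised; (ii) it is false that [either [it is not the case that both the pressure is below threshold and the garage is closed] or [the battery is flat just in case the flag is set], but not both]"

1

Let S = "the battery is charged" (False), Q = "the pressure is above threshold" (True), P = "the garage is closed" (True), U = "the bridge is raised" (False), R = "the flag is set" (True).

Statement 1: This is (not S or (not Q -> (P -> not U))) iff (not R -> P).

not S = not False = True
not Q = not True = False
not U = not False = True
P -> not U = True -> True = True
not Q -> (P -> not U) = False -> True = True
not S or (not Q -> (P -> not U)) = True or True = True
not R = not True = False
not R -> P = False -> True = True
(not S or (not Q -> (P -> not U))) iff (not R -> P) = True iff True = True
So Statement 1 is true.

Statement 2: Parsed as not Q and ((U or R) iff (P iff S))

not Q = not True = False
U or R = False or True = True
P iff S = True iff False = False
(U or R) iff (P iff S) = True iff False = False
not Q and ((U or R) iff (P iff S)) = False and False = False
Hence Statement 2 is false.

Statement 3: In symbols: U nor not ((not Q nand P) xor (not S iff R))

not Q = not True = False
not Q nand P = False nand True = True
not S = not False = True
not S iff R = True iff True = True
(not Q nand P) xor (not S iff R) = True xor True = False
not ((not Q nand P) xor (not S iff R)) = not False = True
U nor not ((not Q nand P) xor (not S iff R)) = False nor True = False
Thus Statement 3 is false.

1 of the 3 statements is true (Statement 1).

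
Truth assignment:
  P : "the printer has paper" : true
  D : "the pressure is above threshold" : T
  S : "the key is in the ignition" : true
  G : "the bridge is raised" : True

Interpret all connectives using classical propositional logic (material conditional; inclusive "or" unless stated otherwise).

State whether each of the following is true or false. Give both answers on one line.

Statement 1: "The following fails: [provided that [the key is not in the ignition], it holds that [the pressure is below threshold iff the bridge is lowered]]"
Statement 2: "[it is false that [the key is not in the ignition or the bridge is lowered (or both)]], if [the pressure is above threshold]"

Statement 1: This is ¬(¬S → (¬D ↔ ¬G)).

¬S = ¬T = F
¬D = ¬T = F
¬G = ¬T = F
¬D ↔ ¬G = F ↔ F = T
¬S → (¬D ↔ ¬G) = F → T = T
¬(¬S → (¬D ↔ ¬G)) = ¬T = F
So Statement 1 is false.

Statement 2: In symbols: D → ¬(¬S ∨ ¬G)

¬S = ¬T = F
¬G = ¬T = F
¬S ∨ ¬G = F ∨ F = F
¬(¬S ∨ ¬G) = ¬F = T
D → ¬(¬S ∨ ¬G) = T → T = T
So Statement 2 is true.

Statement 1 false; Statement 2 true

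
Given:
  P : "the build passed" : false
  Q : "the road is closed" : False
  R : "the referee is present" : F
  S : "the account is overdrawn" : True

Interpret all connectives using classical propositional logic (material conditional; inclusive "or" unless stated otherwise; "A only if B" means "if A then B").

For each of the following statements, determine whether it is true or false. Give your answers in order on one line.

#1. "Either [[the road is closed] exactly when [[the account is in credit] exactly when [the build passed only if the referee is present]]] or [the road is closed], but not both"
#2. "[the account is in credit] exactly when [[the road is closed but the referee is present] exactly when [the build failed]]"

#1: In symbols: (Q iff (not S iff (P -> R))) xor Q

not S = not True = False
P -> R = False -> False = True
not S iff (P -> R) = False iff True = False
Q iff (not S iff (P -> R)) = False iff False = True
(Q iff (not S iff (P -> R))) xor Q = True xor False = True
Thus #1 is true.

#2: Parsed as not S iff ((Q and R) iff not P)

not S = not True = False
Q and R = False and False = False
not P = not False = True
(Q and R) iff not P = False iff True = False
not S iff ((Q and R) iff not P) = False iff False = True
So #2 is true.

#1 True, #2 True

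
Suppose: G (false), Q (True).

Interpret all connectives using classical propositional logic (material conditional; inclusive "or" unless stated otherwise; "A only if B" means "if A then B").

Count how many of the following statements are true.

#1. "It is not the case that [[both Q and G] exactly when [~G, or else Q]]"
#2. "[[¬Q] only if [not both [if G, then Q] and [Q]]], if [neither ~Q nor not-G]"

#1: Formalization: ¬((Q ∧ G) ↔ (¬G ∨ Q))

Q ∧ G = T ∧ F = F
¬G = ¬F = T
¬G ∨ Q = T ∨ T = T
(Q ∧ G) ↔ (¬G ∨ Q) = F ↔ T = F
¬((Q ∧ G) ↔ (¬G ∨ Q)) = ¬F = T
So #1 is true.

#2: Formalization: (¬Q ↓ ¬G) → (¬Q → ((G → Q) ↑ Q))

¬Q = ¬T = F
¬G = ¬F = T
¬Q ↓ ¬G = F ↓ T = F
¬Q = ¬T = F
G → Q = F → T = T
(G → Q) ↑ Q = T ↑ T = F
¬Q → ((G → Q) ↑ Q) = F → F = T
(¬Q ↓ ¬G) → (¬Q → ((G → Q) ↑ Q)) = F → T = T
Thus #2 is true.

2 of the 2 statements are true.

2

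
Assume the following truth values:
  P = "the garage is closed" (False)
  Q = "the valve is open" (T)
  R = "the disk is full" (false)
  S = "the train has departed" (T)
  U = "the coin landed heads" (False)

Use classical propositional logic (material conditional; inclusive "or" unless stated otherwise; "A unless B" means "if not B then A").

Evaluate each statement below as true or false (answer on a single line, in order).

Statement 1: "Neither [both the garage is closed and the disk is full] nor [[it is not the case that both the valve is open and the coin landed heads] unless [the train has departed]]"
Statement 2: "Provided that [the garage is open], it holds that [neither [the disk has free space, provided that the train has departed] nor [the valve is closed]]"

Statement 1 False, Statement 2 False

Statement 1: This is (P ∧ R) ↓ ((Q ↑ U) ∨ S).

P ∧ R = F ∧ F = F
Q ↑ U = T ↑ F = T
(Q ↑ U) ∨ S = T ∨ T = T
(P ∧ R) ↓ ((Q ↑ U) ∨ S) = F ↓ T = F
So Statement 1 is false.

Statement 2: Formalization: ¬P → ((S → ¬R) ↓ ¬Q)

¬P = ¬F = T
¬R = ¬F = T
S → ¬R = T → T = T
¬Q = ¬T = F
(S → ¬R) ↓ ¬Q = T ↓ F = F
¬P → ((S → ¬R) ↓ ¬Q) = T → F = F
So Statement 2 is false.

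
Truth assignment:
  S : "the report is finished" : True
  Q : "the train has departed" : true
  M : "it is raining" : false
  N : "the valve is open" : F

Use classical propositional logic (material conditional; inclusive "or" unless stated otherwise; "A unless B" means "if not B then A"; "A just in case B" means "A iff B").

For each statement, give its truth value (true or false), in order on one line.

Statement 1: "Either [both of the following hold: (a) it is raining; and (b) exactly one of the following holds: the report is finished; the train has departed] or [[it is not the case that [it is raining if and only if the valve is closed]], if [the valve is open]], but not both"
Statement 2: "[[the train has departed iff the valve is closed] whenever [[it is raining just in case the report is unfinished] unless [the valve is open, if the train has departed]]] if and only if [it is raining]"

Statement 1 true, Statement 2 false

Statement 1: This is (M & (S xor Q)) xor (N -> ~(M <-> ~N)).

S xor Q = T xor T = F
M & (S xor Q) = F & F = F
~N = ~F = T
M <-> ~N = F <-> T = F
~(M <-> ~N) = ~F = T
N -> ~(M <-> ~N) = F -> T = T
(M & (S xor Q)) xor (N -> ~(M <-> ~N)) = F xor T = T
Thus Statement 1 is true.

Statement 2: This is (((M <-> ~S) | (Q -> N)) -> (Q <-> ~N)) <-> M.

~S = ~T = F
M <-> ~S = F <-> F = T
Q -> N = T -> F = F
(M <-> ~S) | (Q -> N) = T | F = T
~N = ~F = T
Q <-> ~N = T <-> T = T
((M <-> ~S) | (Q -> N)) -> (Q <-> ~N) = T -> T = T
(((M <-> ~S) | (Q -> N)) -> (Q <-> ~N)) <-> M = T <-> F = F
Hence Statement 2 is false.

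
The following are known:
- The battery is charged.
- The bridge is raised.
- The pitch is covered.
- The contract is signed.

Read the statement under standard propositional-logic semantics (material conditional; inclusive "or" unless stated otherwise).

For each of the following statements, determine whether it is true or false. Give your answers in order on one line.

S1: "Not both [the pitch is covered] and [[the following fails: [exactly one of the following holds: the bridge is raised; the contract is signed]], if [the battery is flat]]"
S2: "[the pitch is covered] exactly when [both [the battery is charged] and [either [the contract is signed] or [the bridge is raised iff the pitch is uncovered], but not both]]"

S1 False / S2 True

Let H = "the pitch is covered" (True), Q = "the battery is charged" (True), M = "the bridge is raised" (True), R = "the contract is signed" (True).

S1: Parsed as H nand (not Q -> not (M xor R))

not Q = not True = False
M xor R = True xor True = False
not (M xor R) = not False = True
not Q -> not (M xor R) = False -> True = True
H nand (not Q -> not (M xor R)) = True nand True = False
Hence S1 is false.

S2: This is H iff (Q and (R xor (M iff not H))).

not H = not True = False
M iff not H = True iff False = False
R xor (M iff not H) = True xor False = True
Q and (R xor (M iff not H)) = True and True = True
H iff (Q and (R xor (M iff not H))) = True iff True = True
Thus S2 is true.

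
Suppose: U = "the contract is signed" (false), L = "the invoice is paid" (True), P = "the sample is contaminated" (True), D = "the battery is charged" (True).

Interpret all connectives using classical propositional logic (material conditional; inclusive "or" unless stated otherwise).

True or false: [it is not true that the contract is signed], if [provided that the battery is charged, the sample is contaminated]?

In symbols: (D → P) → ¬U

D → P = T → T = T
¬U = ¬F = T
(D → P) → ¬U = T → T = T

true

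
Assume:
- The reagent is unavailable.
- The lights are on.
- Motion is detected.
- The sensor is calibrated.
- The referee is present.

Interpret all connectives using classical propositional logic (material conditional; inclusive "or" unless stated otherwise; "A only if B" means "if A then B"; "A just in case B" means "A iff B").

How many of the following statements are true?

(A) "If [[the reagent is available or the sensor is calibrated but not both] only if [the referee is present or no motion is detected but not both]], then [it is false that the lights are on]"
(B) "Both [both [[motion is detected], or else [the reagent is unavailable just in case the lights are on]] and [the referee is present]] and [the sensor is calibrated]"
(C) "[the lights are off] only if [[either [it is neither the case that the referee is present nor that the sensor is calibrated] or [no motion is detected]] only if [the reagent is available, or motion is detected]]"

Let P = "the reagent is available" (F), S = "the sensor is calibrated" (T), U = "the referee is present" (T), R = "motion is detected" (T), Q = "the lights are on" (T).

(A): In symbols: ((P xor S) -> (U xor ~R)) -> ~Q

P xor S = F xor T = T
~R = ~T = F
U xor ~R = T xor F = T
(P xor S) -> (U xor ~R) = T -> T = T
~Q = ~T = F
((P xor S) -> (U xor ~R)) -> ~Q = T -> F = F
Hence (A) is false.

(B): Parsed as ((R | (~P <-> Q)) & U) & S

~P = ~F = T
~P <-> Q = T <-> T = T
R | (~P <-> Q) = T | T = T
(R | (~P <-> Q)) & U = T & T = T
((R | (~P <-> Q)) & U) & S = T & T = T
So (B) is true.

(C): Parsed as ~Q -> (((U nor S) | ~R) -> (P | R))

~Q = ~T = F
U nor S = T nor T = F
~R = ~T = F
(U nor S) | ~R = F | F = F
P | R = F | T = T
((U nor S) | ~R) -> (P | R) = F -> T = T
~Q -> (((U nor S) | ~R) -> (P | R)) = F -> T = T
Thus (C) is true.

Count: 2.

2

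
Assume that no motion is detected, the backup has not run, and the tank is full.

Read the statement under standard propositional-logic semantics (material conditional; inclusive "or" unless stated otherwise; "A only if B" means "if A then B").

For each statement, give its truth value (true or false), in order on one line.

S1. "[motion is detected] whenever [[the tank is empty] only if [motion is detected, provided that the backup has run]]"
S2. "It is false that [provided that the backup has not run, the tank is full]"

Let R = "the tank is full" (T), Q = "the backup has run" (F), P = "motion is detected" (F).

S1: In symbols: (¬R → (Q → P)) → P

¬R = ¬T = F
Q → P = F → F = T
¬R → (Q → P) = F → T = T
(¬R → (Q → P)) → P = T → F = F
Thus S1 is false.

S2: Parsed as ¬(¬Q → R)

¬Q = ¬F = T
¬Q → R = T → T = T
¬(¬Q → R) = ¬T = F
So S2 is false.

S1 F / S2 F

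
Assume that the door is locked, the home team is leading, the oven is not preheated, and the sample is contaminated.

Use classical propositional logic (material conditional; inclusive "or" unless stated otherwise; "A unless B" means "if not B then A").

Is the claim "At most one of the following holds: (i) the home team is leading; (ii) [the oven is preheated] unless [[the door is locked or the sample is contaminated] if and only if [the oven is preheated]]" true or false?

True

Let Q = "the home team is leading" (True), R = "the oven is preheated" (False), P = "the door is locked" (True), S = "the sample is contaminated" (True).
This is Q nand (R or ((P or S) iff R)).

P or S = True or True = True
(P or S) iff R = True iff False = False
R or ((P or S) iff R) = False or False = False
Q nand (R or ((P or S) iff R)) = True nand False = True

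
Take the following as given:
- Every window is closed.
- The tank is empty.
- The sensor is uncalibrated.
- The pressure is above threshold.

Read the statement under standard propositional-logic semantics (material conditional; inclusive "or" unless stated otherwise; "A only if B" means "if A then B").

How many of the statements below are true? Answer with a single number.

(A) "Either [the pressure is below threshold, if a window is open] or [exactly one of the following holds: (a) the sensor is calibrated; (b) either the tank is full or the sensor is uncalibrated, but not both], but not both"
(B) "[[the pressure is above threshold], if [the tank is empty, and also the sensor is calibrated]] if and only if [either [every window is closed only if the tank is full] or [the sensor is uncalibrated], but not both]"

1

Let Q = "a window is open" (False), N = "the pressure is above threshold" (True), M = "the sensor is calibrated" (False), H = "the tank is full" (False).

(A): Parsed as (Q -> not N) xor (M xor (H xor not M))

not N = not True = False
Q -> not N = False -> False = True
not M = not False = True
H xor not M = False xor True = True
M xor (H xor not M) = False xor True = True
(Q -> not N) xor (M xor (H xor not M)) = True xor True = False
Thus (A) is false.

(B): This is ((not H and M) -> N) iff ((not Q -> H) xor not M).

not H = not False = True
not H and M = True and False = False
(not H and M) -> N = False -> True = True
not Q = not False = True
not Q -> H = True -> False = False
not M = not False = True
(not Q -> H) xor not M = False xor True = True
((not H and M) -> N) iff ((not Q -> H) xor not M) = True iff True = True
Thus (B) is true.

Count: 1.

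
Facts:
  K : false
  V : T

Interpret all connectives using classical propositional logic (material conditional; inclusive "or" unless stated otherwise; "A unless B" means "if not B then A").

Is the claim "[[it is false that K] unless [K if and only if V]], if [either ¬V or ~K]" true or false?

Values: V=T, K=F.
In symbols: (~V | ~K) -> (~K | (K <-> V))

~V = ~T = F
~K = ~F = T
~V | ~K = F | T = T
~K = ~F = T
K <-> V = F <-> T = F
~K | (K <-> V) = T | F = T
(~V | ~K) -> (~K | (K <-> V)) = T -> T = T

The statement is true.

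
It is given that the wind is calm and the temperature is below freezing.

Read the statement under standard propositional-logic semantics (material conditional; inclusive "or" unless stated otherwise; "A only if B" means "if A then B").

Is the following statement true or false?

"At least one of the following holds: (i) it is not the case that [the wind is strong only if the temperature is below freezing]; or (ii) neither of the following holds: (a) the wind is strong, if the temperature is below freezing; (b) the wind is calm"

false

Let P = "the wind is strong" (F), Q = "the temperature is below freezing" (T).
Formalization: ¬(P → Q) ∨ ((Q → P) ↓ ¬P)

P → Q = F → T = T
¬(P → Q) = ¬T = F
Q → P = T → F = F
¬P = ¬F = T
(Q → P) ↓ ¬P = F ↓ T = F
¬(P → Q) ∨ ((Q → P) ↓ ¬P) = F ∨ F = F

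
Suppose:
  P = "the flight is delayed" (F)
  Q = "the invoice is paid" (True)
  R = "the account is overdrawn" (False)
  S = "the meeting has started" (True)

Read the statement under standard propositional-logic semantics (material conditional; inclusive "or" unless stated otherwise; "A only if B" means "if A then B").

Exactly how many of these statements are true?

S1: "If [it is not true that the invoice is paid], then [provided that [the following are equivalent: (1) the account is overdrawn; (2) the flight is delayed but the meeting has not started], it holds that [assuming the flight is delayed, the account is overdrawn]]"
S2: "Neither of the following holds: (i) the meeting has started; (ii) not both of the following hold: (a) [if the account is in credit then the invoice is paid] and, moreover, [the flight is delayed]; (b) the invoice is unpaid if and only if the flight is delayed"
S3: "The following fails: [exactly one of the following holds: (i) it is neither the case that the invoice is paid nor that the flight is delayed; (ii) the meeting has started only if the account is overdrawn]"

2

S1: Parsed as not Q -> ((R iff (P and not S)) -> (P -> R))

not Q = not True = False
not S = not True = False
P and not S = False and False = False
R iff (P and not S) = False iff False = True
P -> R = False -> False = True
(R iff (P and not S)) -> (P -> R) = True -> True = True
not Q -> ((R iff (P and not S)) -> (P -> R)) = False -> True = True
Hence S1 is true.

S2: This is S nor (((not R -> Q) and P) nand (not Q iff P)).

not R = not False = True
not R -> Q = True -> True = True
(not R -> Q) and P = True and False = False
not Q = not True = False
not Q iff P = False iff False = True
((not R -> Q) and P) nand (not Q iff P) = False nand True = True
S nor (((not R -> Q) and P) nand (not Q iff P)) = True nor True = False
Hence S2 is false.

S3: This is not ((Q nor P) xor (S -> R)).

Q nor P = True nor False = False
S -> R = True -> False = False
(Q nor P) xor (S -> R) = False xor False = False
not ((Q nor P) xor (S -> R)) = not False = True
So S3 is true.

2 of the 3 statements are true (S1, S3).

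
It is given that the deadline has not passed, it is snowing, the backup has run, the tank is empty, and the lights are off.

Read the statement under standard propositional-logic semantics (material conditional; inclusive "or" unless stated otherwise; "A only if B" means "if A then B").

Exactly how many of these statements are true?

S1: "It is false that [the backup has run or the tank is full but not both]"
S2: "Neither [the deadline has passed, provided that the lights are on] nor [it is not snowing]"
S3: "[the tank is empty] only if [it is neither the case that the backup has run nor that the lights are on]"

Let L = "the backup has run" (T), Q = "the tank is full" (F), M = "the lights are on" (F), W = "the deadline has passed" (F), D = "it is snowing" (T).

S1: Formalization: ¬(L ⊕ Q)

L ⊕ Q = T ⊕ F = T
¬(L ⊕ Q) = ¬T = F
So S1 is false.

S2: This is (M → W) ↓ ¬D.

M → W = F → F = T
¬D = ¬T = F
(M → W) ↓ ¬D = T ↓ F = F
Thus S2 is false.

S3: This is ¬Q → (L ↓ M).

¬Q = ¬F = T
L ↓ M = T ↓ F = F
¬Q → (L ↓ M) = T → F = F
Hence S3 is false.

Count: 0.

0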